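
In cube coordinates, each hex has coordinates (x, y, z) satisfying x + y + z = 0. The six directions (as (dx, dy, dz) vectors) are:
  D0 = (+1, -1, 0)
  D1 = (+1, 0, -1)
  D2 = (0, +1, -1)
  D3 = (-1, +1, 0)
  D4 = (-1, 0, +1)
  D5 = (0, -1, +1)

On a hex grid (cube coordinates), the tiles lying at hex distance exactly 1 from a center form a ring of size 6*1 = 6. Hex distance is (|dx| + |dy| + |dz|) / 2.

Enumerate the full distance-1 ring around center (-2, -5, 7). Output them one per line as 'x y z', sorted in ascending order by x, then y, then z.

Walk ring at distance 1 from (-2, -5, 7):
Start at center + D4*1 = (-3, -5, 8)
  hex 0: (-3, -5, 8)
  hex 1: (-2, -6, 8)
  hex 2: (-1, -6, 7)
  hex 3: (-1, -5, 6)
  hex 4: (-2, -4, 6)
  hex 5: (-3, -4, 7)
Sorted: 6 hexes.

Answer: -3 -5 8
-3 -4 7
-2 -6 8
-2 -4 6
-1 -6 7
-1 -5 6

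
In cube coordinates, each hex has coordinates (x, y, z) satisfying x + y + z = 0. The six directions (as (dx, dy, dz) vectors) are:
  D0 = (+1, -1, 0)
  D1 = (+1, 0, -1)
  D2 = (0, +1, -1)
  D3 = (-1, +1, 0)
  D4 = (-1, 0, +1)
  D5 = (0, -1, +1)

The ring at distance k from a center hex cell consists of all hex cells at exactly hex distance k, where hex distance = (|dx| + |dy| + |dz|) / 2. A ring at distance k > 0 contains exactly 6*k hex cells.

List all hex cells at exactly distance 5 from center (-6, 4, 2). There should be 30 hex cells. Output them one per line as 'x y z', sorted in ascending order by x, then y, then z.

Answer: -11 4 7
-11 5 6
-11 6 5
-11 7 4
-11 8 3
-11 9 2
-10 3 7
-10 9 1
-9 2 7
-9 9 0
-8 1 7
-8 9 -1
-7 0 7
-7 9 -2
-6 -1 7
-6 9 -3
-5 -1 6
-5 8 -3
-4 -1 5
-4 7 -3
-3 -1 4
-3 6 -3
-2 -1 3
-2 5 -3
-1 -1 2
-1 0 1
-1 1 0
-1 2 -1
-1 3 -2
-1 4 -3

Derivation:
Walk ring at distance 5 from (-6, 4, 2):
Start at center + D4*5 = (-11, 4, 7)
  hex 0: (-11, 4, 7)
  hex 1: (-10, 3, 7)
  hex 2: (-9, 2, 7)
  hex 3: (-8, 1, 7)
  hex 4: (-7, 0, 7)
  hex 5: (-6, -1, 7)
  hex 6: (-5, -1, 6)
  hex 7: (-4, -1, 5)
  hex 8: (-3, -1, 4)
  hex 9: (-2, -1, 3)
  hex 10: (-1, -1, 2)
  hex 11: (-1, 0, 1)
  hex 12: (-1, 1, 0)
  hex 13: (-1, 2, -1)
  hex 14: (-1, 3, -2)
  hex 15: (-1, 4, -3)
  hex 16: (-2, 5, -3)
  hex 17: (-3, 6, -3)
  hex 18: (-4, 7, -3)
  hex 19: (-5, 8, -3)
  hex 20: (-6, 9, -3)
  hex 21: (-7, 9, -2)
  hex 22: (-8, 9, -1)
  hex 23: (-9, 9, 0)
  hex 24: (-10, 9, 1)
  hex 25: (-11, 9, 2)
  hex 26: (-11, 8, 3)
  hex 27: (-11, 7, 4)
  hex 28: (-11, 6, 5)
  hex 29: (-11, 5, 6)
Sorted: 30 hexes.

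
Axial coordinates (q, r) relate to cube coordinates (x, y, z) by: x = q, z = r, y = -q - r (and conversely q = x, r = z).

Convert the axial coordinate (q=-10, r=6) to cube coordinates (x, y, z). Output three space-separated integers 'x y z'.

Answer: -10 4 6

Derivation:
x = q = -10
z = r = 6
y = -x - z = -(-10) - (6) = 4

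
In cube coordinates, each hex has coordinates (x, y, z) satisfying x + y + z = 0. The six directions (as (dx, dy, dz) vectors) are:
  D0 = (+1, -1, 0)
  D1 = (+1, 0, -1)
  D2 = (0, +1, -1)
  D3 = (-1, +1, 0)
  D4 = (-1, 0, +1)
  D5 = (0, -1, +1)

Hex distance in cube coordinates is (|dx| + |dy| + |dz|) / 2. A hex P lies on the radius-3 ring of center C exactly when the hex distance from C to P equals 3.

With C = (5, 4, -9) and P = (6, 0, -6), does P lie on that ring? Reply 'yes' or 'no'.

Answer: no

Derivation:
|px - cx| = |6 - 5| = 1
|py - cy| = |0 - 4| = 4
|pz - cz| = |-6 - (-9)| = 3
distance = (1+4+3)/2 = 8/2 = 4
radius = 3; distance != radius -> no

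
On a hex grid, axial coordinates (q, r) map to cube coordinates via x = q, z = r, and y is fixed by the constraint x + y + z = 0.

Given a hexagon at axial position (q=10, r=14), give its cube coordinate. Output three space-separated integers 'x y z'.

Answer: 10 -24 14

Derivation:
x = q = 10
z = r = 14
y = -x - z = -(10) - (14) = -24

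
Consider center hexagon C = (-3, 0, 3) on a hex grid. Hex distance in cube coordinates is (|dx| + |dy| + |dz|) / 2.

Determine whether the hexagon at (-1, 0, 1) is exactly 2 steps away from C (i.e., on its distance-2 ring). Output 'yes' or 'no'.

Answer: yes

Derivation:
|px - cx| = |-1 - (-3)| = 2
|py - cy| = |0 - 0| = 0
|pz - cz| = |1 - 3| = 2
distance = (2+0+2)/2 = 4/2 = 2
radius = 2; distance == radius -> yes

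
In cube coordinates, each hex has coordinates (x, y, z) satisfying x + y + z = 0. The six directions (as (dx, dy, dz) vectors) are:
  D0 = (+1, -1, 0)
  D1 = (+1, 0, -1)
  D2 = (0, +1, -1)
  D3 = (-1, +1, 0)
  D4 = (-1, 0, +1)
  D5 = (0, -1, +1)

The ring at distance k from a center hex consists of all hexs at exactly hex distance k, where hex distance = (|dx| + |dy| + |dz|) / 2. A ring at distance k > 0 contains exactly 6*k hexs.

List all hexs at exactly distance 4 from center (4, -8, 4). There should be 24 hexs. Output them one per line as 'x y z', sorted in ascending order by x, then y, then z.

Answer: 0 -8 8
0 -7 7
0 -6 6
0 -5 5
0 -4 4
1 -9 8
1 -4 3
2 -10 8
2 -4 2
3 -11 8
3 -4 1
4 -12 8
4 -4 0
5 -12 7
5 -5 0
6 -12 6
6 -6 0
7 -12 5
7 -7 0
8 -12 4
8 -11 3
8 -10 2
8 -9 1
8 -8 0

Derivation:
Walk ring at distance 4 from (4, -8, 4):
Start at center + D4*4 = (0, -8, 8)
  hex 0: (0, -8, 8)
  hex 1: (1, -9, 8)
  hex 2: (2, -10, 8)
  hex 3: (3, -11, 8)
  hex 4: (4, -12, 8)
  hex 5: (5, -12, 7)
  hex 6: (6, -12, 6)
  hex 7: (7, -12, 5)
  hex 8: (8, -12, 4)
  hex 9: (8, -11, 3)
  hex 10: (8, -10, 2)
  hex 11: (8, -9, 1)
  hex 12: (8, -8, 0)
  hex 13: (7, -7, 0)
  hex 14: (6, -6, 0)
  hex 15: (5, -5, 0)
  hex 16: (4, -4, 0)
  hex 17: (3, -4, 1)
  hex 18: (2, -4, 2)
  hex 19: (1, -4, 3)
  hex 20: (0, -4, 4)
  hex 21: (0, -5, 5)
  hex 22: (0, -6, 6)
  hex 23: (0, -7, 7)
Sorted: 24 hexes.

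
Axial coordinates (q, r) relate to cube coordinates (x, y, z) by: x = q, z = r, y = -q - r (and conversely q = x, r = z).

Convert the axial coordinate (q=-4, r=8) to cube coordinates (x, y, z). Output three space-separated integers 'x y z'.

Answer: -4 -4 8

Derivation:
x = q = -4
z = r = 8
y = -x - z = -(-4) - (8) = -4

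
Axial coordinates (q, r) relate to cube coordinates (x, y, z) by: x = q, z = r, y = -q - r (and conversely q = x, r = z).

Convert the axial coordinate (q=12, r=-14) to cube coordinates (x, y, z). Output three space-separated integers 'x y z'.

x = q = 12
z = r = -14
y = -x - z = -(12) - (-14) = 2

Answer: 12 2 -14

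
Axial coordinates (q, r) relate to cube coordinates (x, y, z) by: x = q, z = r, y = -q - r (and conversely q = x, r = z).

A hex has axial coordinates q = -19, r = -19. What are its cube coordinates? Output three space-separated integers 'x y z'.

Answer: -19 38 -19

Derivation:
x = q = -19
z = r = -19
y = -x - z = -(-19) - (-19) = 38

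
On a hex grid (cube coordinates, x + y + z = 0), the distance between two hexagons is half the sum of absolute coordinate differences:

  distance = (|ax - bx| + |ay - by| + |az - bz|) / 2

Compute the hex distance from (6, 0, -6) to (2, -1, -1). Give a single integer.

|ax - bx| = |6 - 2| = 4
|ay - by| = |0 - (-1)| = 1
|az - bz| = |-6 - (-1)| = 5
distance = (4 + 1 + 5) / 2 = 10 / 2 = 5

Answer: 5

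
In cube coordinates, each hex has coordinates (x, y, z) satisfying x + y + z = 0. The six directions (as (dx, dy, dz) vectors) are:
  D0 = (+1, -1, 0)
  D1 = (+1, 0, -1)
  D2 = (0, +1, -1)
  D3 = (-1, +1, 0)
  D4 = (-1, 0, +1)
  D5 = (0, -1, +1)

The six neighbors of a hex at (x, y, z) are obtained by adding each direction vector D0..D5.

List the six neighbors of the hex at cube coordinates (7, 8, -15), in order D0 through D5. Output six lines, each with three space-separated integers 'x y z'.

Answer: 8 7 -15
8 8 -16
7 9 -16
6 9 -15
6 8 -14
7 7 -14

Derivation:
Center: (7, 8, -15). Add each direction:
  D0: (7, 8, -15) + (1, -1, 0) = (8, 7, -15)
  D1: (7, 8, -15) + (1, 0, -1) = (8, 8, -16)
  D2: (7, 8, -15) + (0, 1, -1) = (7, 9, -16)
  D3: (7, 8, -15) + (-1, 1, 0) = (6, 9, -15)
  D4: (7, 8, -15) + (-1, 0, 1) = (6, 8, -14)
  D5: (7, 8, -15) + (0, -1, 1) = (7, 7, -14)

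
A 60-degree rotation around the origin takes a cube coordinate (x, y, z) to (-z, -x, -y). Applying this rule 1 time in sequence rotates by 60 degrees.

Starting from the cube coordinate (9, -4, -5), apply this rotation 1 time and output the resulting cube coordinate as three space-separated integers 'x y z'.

Answer: 5 -9 4

Derivation:
Start: (9, -4, -5)
Step 1: (9, -4, -5) -> (-(-5), -(9), -(-4)) = (5, -9, 4)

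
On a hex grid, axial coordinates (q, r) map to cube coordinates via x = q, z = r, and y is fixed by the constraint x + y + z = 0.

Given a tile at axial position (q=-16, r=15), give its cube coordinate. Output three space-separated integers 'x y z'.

x = q = -16
z = r = 15
y = -x - z = -(-16) - (15) = 1

Answer: -16 1 15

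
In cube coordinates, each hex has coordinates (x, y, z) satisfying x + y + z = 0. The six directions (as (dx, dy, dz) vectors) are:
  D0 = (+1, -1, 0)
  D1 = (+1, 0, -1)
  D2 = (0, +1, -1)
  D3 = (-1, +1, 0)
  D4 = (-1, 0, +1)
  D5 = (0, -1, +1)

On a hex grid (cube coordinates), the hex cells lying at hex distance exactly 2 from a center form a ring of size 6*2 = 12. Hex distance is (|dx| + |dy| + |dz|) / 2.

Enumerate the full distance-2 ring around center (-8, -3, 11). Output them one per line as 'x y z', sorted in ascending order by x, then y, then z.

Answer: -10 -3 13
-10 -2 12
-10 -1 11
-9 -4 13
-9 -1 10
-8 -5 13
-8 -1 9
-7 -5 12
-7 -2 9
-6 -5 11
-6 -4 10
-6 -3 9

Derivation:
Walk ring at distance 2 from (-8, -3, 11):
Start at center + D4*2 = (-10, -3, 13)
  hex 0: (-10, -3, 13)
  hex 1: (-9, -4, 13)
  hex 2: (-8, -5, 13)
  hex 3: (-7, -5, 12)
  hex 4: (-6, -5, 11)
  hex 5: (-6, -4, 10)
  hex 6: (-6, -3, 9)
  hex 7: (-7, -2, 9)
  hex 8: (-8, -1, 9)
  hex 9: (-9, -1, 10)
  hex 10: (-10, -1, 11)
  hex 11: (-10, -2, 12)
Sorted: 12 hexes.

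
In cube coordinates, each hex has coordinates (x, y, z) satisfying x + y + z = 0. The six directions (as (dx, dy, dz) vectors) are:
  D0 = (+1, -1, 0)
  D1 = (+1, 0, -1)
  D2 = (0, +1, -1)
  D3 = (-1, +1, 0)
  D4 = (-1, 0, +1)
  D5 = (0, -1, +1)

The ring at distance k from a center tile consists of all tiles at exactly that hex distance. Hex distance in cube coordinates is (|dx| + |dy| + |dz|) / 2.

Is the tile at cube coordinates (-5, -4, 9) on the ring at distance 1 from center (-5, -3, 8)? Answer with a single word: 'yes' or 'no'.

|px - cx| = |-5 - (-5)| = 0
|py - cy| = |-4 - (-3)| = 1
|pz - cz| = |9 - 8| = 1
distance = (0+1+1)/2 = 2/2 = 1
radius = 1; distance == radius -> yes

Answer: yes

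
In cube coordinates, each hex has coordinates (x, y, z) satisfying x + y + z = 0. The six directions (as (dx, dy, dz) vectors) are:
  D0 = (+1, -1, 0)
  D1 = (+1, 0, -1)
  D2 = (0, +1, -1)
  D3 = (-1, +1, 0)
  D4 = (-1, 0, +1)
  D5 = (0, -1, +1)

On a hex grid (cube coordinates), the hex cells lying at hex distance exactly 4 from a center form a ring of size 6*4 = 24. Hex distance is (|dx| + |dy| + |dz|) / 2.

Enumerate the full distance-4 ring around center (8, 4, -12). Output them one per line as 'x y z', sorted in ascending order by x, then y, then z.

Walk ring at distance 4 from (8, 4, -12):
Start at center + D4*4 = (4, 4, -8)
  hex 0: (4, 4, -8)
  hex 1: (5, 3, -8)
  hex 2: (6, 2, -8)
  hex 3: (7, 1, -8)
  hex 4: (8, 0, -8)
  hex 5: (9, 0, -9)
  hex 6: (10, 0, -10)
  hex 7: (11, 0, -11)
  hex 8: (12, 0, -12)
  hex 9: (12, 1, -13)
  hex 10: (12, 2, -14)
  hex 11: (12, 3, -15)
  hex 12: (12, 4, -16)
  hex 13: (11, 5, -16)
  hex 14: (10, 6, -16)
  hex 15: (9, 7, -16)
  hex 16: (8, 8, -16)
  hex 17: (7, 8, -15)
  hex 18: (6, 8, -14)
  hex 19: (5, 8, -13)
  hex 20: (4, 8, -12)
  hex 21: (4, 7, -11)
  hex 22: (4, 6, -10)
  hex 23: (4, 5, -9)
Sorted: 24 hexes.

Answer: 4 4 -8
4 5 -9
4 6 -10
4 7 -11
4 8 -12
5 3 -8
5 8 -13
6 2 -8
6 8 -14
7 1 -8
7 8 -15
8 0 -8
8 8 -16
9 0 -9
9 7 -16
10 0 -10
10 6 -16
11 0 -11
11 5 -16
12 0 -12
12 1 -13
12 2 -14
12 3 -15
12 4 -16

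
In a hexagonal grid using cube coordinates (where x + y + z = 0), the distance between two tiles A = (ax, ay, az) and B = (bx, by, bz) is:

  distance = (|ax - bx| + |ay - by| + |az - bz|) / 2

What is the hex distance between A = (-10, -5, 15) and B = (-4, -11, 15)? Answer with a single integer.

Answer: 6

Derivation:
|ax - bx| = |-10 - (-4)| = 6
|ay - by| = |-5 - (-11)| = 6
|az - bz| = |15 - 15| = 0
distance = (6 + 6 + 0) / 2 = 12 / 2 = 6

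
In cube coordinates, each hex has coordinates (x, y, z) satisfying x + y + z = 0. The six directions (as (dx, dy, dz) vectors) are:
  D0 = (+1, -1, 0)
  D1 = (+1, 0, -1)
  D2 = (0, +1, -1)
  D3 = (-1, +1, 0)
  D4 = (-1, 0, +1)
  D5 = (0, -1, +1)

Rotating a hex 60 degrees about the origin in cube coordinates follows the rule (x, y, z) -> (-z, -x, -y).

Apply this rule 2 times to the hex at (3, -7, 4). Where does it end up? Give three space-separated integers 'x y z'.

Answer: -7 4 3

Derivation:
Start: (3, -7, 4)
Step 1: (3, -7, 4) -> (-(4), -(3), -(-7)) = (-4, -3, 7)
Step 2: (-4, -3, 7) -> (-(7), -(-4), -(-3)) = (-7, 4, 3)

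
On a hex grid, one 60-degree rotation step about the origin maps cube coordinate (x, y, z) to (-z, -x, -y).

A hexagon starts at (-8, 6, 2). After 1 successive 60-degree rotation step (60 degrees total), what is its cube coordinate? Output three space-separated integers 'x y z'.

Start: (-8, 6, 2)
Step 1: (-8, 6, 2) -> (-(2), -(-8), -(6)) = (-2, 8, -6)

Answer: -2 8 -6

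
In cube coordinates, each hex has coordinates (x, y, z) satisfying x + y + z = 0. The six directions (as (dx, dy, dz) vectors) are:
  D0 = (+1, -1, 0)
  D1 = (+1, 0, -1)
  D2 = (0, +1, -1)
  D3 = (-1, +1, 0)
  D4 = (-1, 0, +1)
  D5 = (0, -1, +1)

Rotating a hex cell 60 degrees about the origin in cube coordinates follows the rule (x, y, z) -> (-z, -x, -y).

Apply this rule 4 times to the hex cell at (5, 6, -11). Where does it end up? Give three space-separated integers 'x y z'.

Answer: -11 5 6

Derivation:
Start: (5, 6, -11)
Step 1: (5, 6, -11) -> (-(-11), -(5), -(6)) = (11, -5, -6)
Step 2: (11, -5, -6) -> (-(-6), -(11), -(-5)) = (6, -11, 5)
Step 3: (6, -11, 5) -> (-(5), -(6), -(-11)) = (-5, -6, 11)
Step 4: (-5, -6, 11) -> (-(11), -(-5), -(-6)) = (-11, 5, 6)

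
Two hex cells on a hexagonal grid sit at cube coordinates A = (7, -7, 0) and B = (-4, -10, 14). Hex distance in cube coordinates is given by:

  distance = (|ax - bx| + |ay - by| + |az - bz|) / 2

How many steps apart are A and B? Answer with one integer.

Answer: 14

Derivation:
|ax - bx| = |7 - (-4)| = 11
|ay - by| = |-7 - (-10)| = 3
|az - bz| = |0 - 14| = 14
distance = (11 + 3 + 14) / 2 = 28 / 2 = 14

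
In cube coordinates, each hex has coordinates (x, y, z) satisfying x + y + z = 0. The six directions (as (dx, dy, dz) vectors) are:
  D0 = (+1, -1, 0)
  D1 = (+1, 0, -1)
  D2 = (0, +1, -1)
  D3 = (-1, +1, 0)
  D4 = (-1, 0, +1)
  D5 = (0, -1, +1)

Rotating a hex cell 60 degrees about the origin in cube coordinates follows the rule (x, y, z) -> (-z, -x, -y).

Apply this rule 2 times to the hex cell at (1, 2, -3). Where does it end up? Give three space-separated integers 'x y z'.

Start: (1, 2, -3)
Step 1: (1, 2, -3) -> (-(-3), -(1), -(2)) = (3, -1, -2)
Step 2: (3, -1, -2) -> (-(-2), -(3), -(-1)) = (2, -3, 1)

Answer: 2 -3 1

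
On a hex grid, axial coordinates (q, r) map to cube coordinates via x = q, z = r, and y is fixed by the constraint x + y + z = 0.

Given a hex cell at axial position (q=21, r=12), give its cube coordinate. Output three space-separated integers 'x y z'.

x = q = 21
z = r = 12
y = -x - z = -(21) - (12) = -33

Answer: 21 -33 12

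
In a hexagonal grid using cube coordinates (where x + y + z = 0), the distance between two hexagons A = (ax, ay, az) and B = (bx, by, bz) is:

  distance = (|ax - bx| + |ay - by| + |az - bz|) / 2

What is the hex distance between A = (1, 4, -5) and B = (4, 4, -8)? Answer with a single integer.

|ax - bx| = |1 - 4| = 3
|ay - by| = |4 - 4| = 0
|az - bz| = |-5 - (-8)| = 3
distance = (3 + 0 + 3) / 2 = 6 / 2 = 3

Answer: 3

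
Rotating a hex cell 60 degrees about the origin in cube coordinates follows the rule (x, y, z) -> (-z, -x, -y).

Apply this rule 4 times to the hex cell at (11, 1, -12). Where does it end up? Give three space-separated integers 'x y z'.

Start: (11, 1, -12)
Step 1: (11, 1, -12) -> (-(-12), -(11), -(1)) = (12, -11, -1)
Step 2: (12, -11, -1) -> (-(-1), -(12), -(-11)) = (1, -12, 11)
Step 3: (1, -12, 11) -> (-(11), -(1), -(-12)) = (-11, -1, 12)
Step 4: (-11, -1, 12) -> (-(12), -(-11), -(-1)) = (-12, 11, 1)

Answer: -12 11 1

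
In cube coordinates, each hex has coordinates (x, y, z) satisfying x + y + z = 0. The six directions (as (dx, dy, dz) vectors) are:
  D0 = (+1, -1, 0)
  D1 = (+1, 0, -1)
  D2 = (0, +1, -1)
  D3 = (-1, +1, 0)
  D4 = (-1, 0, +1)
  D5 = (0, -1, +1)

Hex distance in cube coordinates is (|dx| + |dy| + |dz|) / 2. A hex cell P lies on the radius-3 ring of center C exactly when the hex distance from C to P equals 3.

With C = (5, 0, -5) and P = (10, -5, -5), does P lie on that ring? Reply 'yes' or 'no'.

|px - cx| = |10 - 5| = 5
|py - cy| = |-5 - 0| = 5
|pz - cz| = |-5 - (-5)| = 0
distance = (5+5+0)/2 = 10/2 = 5
radius = 3; distance != radius -> no

Answer: no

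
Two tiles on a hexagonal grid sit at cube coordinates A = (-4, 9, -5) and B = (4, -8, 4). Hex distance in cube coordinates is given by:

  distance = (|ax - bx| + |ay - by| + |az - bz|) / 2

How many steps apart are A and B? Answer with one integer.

Answer: 17

Derivation:
|ax - bx| = |-4 - 4| = 8
|ay - by| = |9 - (-8)| = 17
|az - bz| = |-5 - 4| = 9
distance = (8 + 17 + 9) / 2 = 34 / 2 = 17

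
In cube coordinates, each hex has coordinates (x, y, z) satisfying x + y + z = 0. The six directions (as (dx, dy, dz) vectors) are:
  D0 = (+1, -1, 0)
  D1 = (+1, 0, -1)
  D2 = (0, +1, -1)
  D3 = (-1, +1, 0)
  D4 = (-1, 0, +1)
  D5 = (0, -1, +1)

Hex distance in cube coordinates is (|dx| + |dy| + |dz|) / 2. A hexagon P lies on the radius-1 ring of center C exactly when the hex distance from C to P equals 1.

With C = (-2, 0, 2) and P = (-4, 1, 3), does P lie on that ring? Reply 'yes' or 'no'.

Answer: no

Derivation:
|px - cx| = |-4 - (-2)| = 2
|py - cy| = |1 - 0| = 1
|pz - cz| = |3 - 2| = 1
distance = (2+1+1)/2 = 4/2 = 2
radius = 1; distance != radius -> no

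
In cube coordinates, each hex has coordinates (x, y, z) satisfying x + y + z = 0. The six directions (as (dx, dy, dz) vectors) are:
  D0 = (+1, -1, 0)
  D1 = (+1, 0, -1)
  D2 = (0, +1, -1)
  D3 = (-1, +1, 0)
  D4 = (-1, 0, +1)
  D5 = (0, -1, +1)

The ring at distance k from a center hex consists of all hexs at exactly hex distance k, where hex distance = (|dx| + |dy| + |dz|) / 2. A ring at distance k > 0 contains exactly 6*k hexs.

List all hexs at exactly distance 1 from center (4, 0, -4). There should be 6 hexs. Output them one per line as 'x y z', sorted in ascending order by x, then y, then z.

Answer: 3 0 -3
3 1 -4
4 -1 -3
4 1 -5
5 -1 -4
5 0 -5

Derivation:
Walk ring at distance 1 from (4, 0, -4):
Start at center + D4*1 = (3, 0, -3)
  hex 0: (3, 0, -3)
  hex 1: (4, -1, -3)
  hex 2: (5, -1, -4)
  hex 3: (5, 0, -5)
  hex 4: (4, 1, -5)
  hex 5: (3, 1, -4)
Sorted: 6 hexes.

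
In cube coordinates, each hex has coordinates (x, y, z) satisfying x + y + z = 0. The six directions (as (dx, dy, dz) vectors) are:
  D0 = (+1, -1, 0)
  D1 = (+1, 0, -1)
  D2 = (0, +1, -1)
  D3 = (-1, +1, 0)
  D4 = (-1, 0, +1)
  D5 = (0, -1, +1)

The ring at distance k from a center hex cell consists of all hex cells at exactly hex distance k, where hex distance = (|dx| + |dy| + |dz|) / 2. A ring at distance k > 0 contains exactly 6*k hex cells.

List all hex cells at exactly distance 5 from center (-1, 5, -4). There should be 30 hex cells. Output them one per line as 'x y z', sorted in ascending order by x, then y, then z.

Answer: -6 5 1
-6 6 0
-6 7 -1
-6 8 -2
-6 9 -3
-6 10 -4
-5 4 1
-5 10 -5
-4 3 1
-4 10 -6
-3 2 1
-3 10 -7
-2 1 1
-2 10 -8
-1 0 1
-1 10 -9
0 0 0
0 9 -9
1 0 -1
1 8 -9
2 0 -2
2 7 -9
3 0 -3
3 6 -9
4 0 -4
4 1 -5
4 2 -6
4 3 -7
4 4 -8
4 5 -9

Derivation:
Walk ring at distance 5 from (-1, 5, -4):
Start at center + D4*5 = (-6, 5, 1)
  hex 0: (-6, 5, 1)
  hex 1: (-5, 4, 1)
  hex 2: (-4, 3, 1)
  hex 3: (-3, 2, 1)
  hex 4: (-2, 1, 1)
  hex 5: (-1, 0, 1)
  hex 6: (0, 0, 0)
  hex 7: (1, 0, -1)
  hex 8: (2, 0, -2)
  hex 9: (3, 0, -3)
  hex 10: (4, 0, -4)
  hex 11: (4, 1, -5)
  hex 12: (4, 2, -6)
  hex 13: (4, 3, -7)
  hex 14: (4, 4, -8)
  hex 15: (4, 5, -9)
  hex 16: (3, 6, -9)
  hex 17: (2, 7, -9)
  hex 18: (1, 8, -9)
  hex 19: (0, 9, -9)
  hex 20: (-1, 10, -9)
  hex 21: (-2, 10, -8)
  hex 22: (-3, 10, -7)
  hex 23: (-4, 10, -6)
  hex 24: (-5, 10, -5)
  hex 25: (-6, 10, -4)
  hex 26: (-6, 9, -3)
  hex 27: (-6, 8, -2)
  hex 28: (-6, 7, -1)
  hex 29: (-6, 6, 0)
Sorted: 30 hexes.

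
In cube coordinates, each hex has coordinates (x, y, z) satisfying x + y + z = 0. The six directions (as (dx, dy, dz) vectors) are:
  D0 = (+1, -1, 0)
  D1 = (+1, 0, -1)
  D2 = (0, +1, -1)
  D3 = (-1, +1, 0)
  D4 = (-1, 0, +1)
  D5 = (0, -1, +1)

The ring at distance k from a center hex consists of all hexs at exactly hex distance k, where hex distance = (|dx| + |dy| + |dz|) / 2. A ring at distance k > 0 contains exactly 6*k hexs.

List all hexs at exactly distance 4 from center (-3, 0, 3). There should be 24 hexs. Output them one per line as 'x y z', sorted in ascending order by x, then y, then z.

Walk ring at distance 4 from (-3, 0, 3):
Start at center + D4*4 = (-7, 0, 7)
  hex 0: (-7, 0, 7)
  hex 1: (-6, -1, 7)
  hex 2: (-5, -2, 7)
  hex 3: (-4, -3, 7)
  hex 4: (-3, -4, 7)
  hex 5: (-2, -4, 6)
  hex 6: (-1, -4, 5)
  hex 7: (0, -4, 4)
  hex 8: (1, -4, 3)
  hex 9: (1, -3, 2)
  hex 10: (1, -2, 1)
  hex 11: (1, -1, 0)
  hex 12: (1, 0, -1)
  hex 13: (0, 1, -1)
  hex 14: (-1, 2, -1)
  hex 15: (-2, 3, -1)
  hex 16: (-3, 4, -1)
  hex 17: (-4, 4, 0)
  hex 18: (-5, 4, 1)
  hex 19: (-6, 4, 2)
  hex 20: (-7, 4, 3)
  hex 21: (-7, 3, 4)
  hex 22: (-7, 2, 5)
  hex 23: (-7, 1, 6)
Sorted: 24 hexes.

Answer: -7 0 7
-7 1 6
-7 2 5
-7 3 4
-7 4 3
-6 -1 7
-6 4 2
-5 -2 7
-5 4 1
-4 -3 7
-4 4 0
-3 -4 7
-3 4 -1
-2 -4 6
-2 3 -1
-1 -4 5
-1 2 -1
0 -4 4
0 1 -1
1 -4 3
1 -3 2
1 -2 1
1 -1 0
1 0 -1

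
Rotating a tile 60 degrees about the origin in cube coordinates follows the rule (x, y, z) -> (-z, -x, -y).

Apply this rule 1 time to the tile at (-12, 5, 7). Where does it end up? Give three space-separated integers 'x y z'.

Answer: -7 12 -5

Derivation:
Start: (-12, 5, 7)
Step 1: (-12, 5, 7) -> (-(7), -(-12), -(5)) = (-7, 12, -5)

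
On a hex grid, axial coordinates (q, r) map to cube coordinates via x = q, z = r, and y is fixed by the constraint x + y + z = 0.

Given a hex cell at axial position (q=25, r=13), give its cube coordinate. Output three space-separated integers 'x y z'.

x = q = 25
z = r = 13
y = -x - z = -(25) - (13) = -38

Answer: 25 -38 13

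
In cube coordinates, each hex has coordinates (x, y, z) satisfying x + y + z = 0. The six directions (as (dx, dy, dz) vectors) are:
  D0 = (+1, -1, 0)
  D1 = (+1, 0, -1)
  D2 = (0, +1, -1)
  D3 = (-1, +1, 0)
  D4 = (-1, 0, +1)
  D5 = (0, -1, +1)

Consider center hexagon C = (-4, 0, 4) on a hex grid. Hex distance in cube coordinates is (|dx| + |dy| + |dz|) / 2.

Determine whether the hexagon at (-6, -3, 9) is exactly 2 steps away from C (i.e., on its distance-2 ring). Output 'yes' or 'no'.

Answer: no

Derivation:
|px - cx| = |-6 - (-4)| = 2
|py - cy| = |-3 - 0| = 3
|pz - cz| = |9 - 4| = 5
distance = (2+3+5)/2 = 10/2 = 5
radius = 2; distance != radius -> no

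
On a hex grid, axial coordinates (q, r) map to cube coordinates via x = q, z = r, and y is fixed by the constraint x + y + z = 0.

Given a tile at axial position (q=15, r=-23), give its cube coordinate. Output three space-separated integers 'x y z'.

x = q = 15
z = r = -23
y = -x - z = -(15) - (-23) = 8

Answer: 15 8 -23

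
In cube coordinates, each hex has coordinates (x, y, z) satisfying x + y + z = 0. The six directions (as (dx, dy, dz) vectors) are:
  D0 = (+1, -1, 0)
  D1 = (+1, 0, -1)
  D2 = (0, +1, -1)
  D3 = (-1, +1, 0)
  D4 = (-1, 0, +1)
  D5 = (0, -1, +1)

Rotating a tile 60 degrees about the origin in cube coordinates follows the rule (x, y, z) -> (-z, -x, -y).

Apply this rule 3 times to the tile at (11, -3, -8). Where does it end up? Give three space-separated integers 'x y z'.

Start: (11, -3, -8)
Step 1: (11, -3, -8) -> (-(-8), -(11), -(-3)) = (8, -11, 3)
Step 2: (8, -11, 3) -> (-(3), -(8), -(-11)) = (-3, -8, 11)
Step 3: (-3, -8, 11) -> (-(11), -(-3), -(-8)) = (-11, 3, 8)

Answer: -11 3 8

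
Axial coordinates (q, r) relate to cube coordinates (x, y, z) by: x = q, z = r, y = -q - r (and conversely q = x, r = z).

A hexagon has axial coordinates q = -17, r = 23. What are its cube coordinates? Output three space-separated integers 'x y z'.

Answer: -17 -6 23

Derivation:
x = q = -17
z = r = 23
y = -x - z = -(-17) - (23) = -6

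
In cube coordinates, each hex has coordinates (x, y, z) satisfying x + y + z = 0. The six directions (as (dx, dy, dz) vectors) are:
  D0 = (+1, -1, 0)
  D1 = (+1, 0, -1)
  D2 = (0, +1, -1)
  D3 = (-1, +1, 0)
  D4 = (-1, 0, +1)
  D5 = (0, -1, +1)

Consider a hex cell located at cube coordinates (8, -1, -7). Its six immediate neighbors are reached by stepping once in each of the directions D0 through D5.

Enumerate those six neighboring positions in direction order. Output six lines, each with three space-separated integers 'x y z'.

Answer: 9 -2 -7
9 -1 -8
8 0 -8
7 0 -7
7 -1 -6
8 -2 -6

Derivation:
Center: (8, -1, -7). Add each direction:
  D0: (8, -1, -7) + (1, -1, 0) = (9, -2, -7)
  D1: (8, -1, -7) + (1, 0, -1) = (9, -1, -8)
  D2: (8, -1, -7) + (0, 1, -1) = (8, 0, -8)
  D3: (8, -1, -7) + (-1, 1, 0) = (7, 0, -7)
  D4: (8, -1, -7) + (-1, 0, 1) = (7, -1, -6)
  D5: (8, -1, -7) + (0, -1, 1) = (8, -2, -6)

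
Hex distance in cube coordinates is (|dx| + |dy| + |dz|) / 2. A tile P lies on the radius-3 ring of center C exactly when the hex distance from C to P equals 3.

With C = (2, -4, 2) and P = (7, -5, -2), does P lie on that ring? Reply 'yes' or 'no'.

Answer: no

Derivation:
|px - cx| = |7 - 2| = 5
|py - cy| = |-5 - (-4)| = 1
|pz - cz| = |-2 - 2| = 4
distance = (5+1+4)/2 = 10/2 = 5
radius = 3; distance != radius -> no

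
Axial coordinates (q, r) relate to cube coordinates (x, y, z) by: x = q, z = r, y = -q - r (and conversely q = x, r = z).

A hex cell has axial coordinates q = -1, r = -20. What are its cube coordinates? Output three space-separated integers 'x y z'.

Answer: -1 21 -20

Derivation:
x = q = -1
z = r = -20
y = -x - z = -(-1) - (-20) = 21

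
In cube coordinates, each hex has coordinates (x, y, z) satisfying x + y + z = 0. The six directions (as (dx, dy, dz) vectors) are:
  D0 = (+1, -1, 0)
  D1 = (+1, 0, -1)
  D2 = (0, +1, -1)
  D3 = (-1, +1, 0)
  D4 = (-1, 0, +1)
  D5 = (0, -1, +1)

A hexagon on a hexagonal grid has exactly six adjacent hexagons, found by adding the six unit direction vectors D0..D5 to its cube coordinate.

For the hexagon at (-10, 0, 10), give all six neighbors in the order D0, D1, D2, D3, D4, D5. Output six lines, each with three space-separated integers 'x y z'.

Answer: -9 -1 10
-9 0 9
-10 1 9
-11 1 10
-11 0 11
-10 -1 11

Derivation:
Center: (-10, 0, 10). Add each direction:
  D0: (-10, 0, 10) + (1, -1, 0) = (-9, -1, 10)
  D1: (-10, 0, 10) + (1, 0, -1) = (-9, 0, 9)
  D2: (-10, 0, 10) + (0, 1, -1) = (-10, 1, 9)
  D3: (-10, 0, 10) + (-1, 1, 0) = (-11, 1, 10)
  D4: (-10, 0, 10) + (-1, 0, 1) = (-11, 0, 11)
  D5: (-10, 0, 10) + (0, -1, 1) = (-10, -1, 11)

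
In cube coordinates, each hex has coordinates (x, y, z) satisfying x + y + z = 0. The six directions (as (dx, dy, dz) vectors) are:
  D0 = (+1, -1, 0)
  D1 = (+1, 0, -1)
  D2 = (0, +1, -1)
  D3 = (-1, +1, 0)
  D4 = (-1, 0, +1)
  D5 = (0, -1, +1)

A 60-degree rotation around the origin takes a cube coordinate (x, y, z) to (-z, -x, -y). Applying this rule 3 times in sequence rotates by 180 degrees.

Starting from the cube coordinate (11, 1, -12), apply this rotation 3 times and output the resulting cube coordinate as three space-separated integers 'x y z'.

Answer: -11 -1 12

Derivation:
Start: (11, 1, -12)
Step 1: (11, 1, -12) -> (-(-12), -(11), -(1)) = (12, -11, -1)
Step 2: (12, -11, -1) -> (-(-1), -(12), -(-11)) = (1, -12, 11)
Step 3: (1, -12, 11) -> (-(11), -(1), -(-12)) = (-11, -1, 12)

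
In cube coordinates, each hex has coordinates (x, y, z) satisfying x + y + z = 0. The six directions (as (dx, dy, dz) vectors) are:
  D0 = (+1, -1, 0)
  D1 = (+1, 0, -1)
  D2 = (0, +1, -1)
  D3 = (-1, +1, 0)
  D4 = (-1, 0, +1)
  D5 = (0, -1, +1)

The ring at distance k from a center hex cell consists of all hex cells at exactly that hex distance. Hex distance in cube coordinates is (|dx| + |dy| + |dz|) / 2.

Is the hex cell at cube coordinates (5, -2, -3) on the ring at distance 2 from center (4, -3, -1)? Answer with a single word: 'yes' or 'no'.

|px - cx| = |5 - 4| = 1
|py - cy| = |-2 - (-3)| = 1
|pz - cz| = |-3 - (-1)| = 2
distance = (1+1+2)/2 = 4/2 = 2
radius = 2; distance == radius -> yes

Answer: yes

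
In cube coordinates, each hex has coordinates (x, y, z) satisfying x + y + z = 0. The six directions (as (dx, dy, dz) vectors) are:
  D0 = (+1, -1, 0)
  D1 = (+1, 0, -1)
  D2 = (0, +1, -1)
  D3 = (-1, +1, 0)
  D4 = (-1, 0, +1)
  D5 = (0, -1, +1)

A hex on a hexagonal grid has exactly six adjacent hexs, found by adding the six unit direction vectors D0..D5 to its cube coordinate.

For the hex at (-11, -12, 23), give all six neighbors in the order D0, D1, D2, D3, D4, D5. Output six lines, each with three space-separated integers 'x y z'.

Answer: -10 -13 23
-10 -12 22
-11 -11 22
-12 -11 23
-12 -12 24
-11 -13 24

Derivation:
Center: (-11, -12, 23). Add each direction:
  D0: (-11, -12, 23) + (1, -1, 0) = (-10, -13, 23)
  D1: (-11, -12, 23) + (1, 0, -1) = (-10, -12, 22)
  D2: (-11, -12, 23) + (0, 1, -1) = (-11, -11, 22)
  D3: (-11, -12, 23) + (-1, 1, 0) = (-12, -11, 23)
  D4: (-11, -12, 23) + (-1, 0, 1) = (-12, -12, 24)
  D5: (-11, -12, 23) + (0, -1, 1) = (-11, -13, 24)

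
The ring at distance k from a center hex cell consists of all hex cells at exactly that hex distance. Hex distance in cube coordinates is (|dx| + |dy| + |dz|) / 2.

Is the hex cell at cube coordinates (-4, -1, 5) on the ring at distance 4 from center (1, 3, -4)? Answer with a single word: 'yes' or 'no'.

Answer: no

Derivation:
|px - cx| = |-4 - 1| = 5
|py - cy| = |-1 - 3| = 4
|pz - cz| = |5 - (-4)| = 9
distance = (5+4+9)/2 = 18/2 = 9
radius = 4; distance != radius -> no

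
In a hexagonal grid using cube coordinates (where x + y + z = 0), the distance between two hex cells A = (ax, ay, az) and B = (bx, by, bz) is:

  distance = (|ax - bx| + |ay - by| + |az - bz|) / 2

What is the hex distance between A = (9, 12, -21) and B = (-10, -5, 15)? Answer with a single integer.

|ax - bx| = |9 - (-10)| = 19
|ay - by| = |12 - (-5)| = 17
|az - bz| = |-21 - 15| = 36
distance = (19 + 17 + 36) / 2 = 72 / 2 = 36

Answer: 36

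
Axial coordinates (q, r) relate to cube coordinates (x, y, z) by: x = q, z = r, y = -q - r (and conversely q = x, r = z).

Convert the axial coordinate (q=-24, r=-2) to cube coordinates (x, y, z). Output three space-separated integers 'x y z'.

Answer: -24 26 -2

Derivation:
x = q = -24
z = r = -2
y = -x - z = -(-24) - (-2) = 26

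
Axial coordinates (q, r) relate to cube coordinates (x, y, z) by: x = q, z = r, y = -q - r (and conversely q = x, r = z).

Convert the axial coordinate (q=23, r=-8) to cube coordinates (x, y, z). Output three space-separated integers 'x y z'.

x = q = 23
z = r = -8
y = -x - z = -(23) - (-8) = -15

Answer: 23 -15 -8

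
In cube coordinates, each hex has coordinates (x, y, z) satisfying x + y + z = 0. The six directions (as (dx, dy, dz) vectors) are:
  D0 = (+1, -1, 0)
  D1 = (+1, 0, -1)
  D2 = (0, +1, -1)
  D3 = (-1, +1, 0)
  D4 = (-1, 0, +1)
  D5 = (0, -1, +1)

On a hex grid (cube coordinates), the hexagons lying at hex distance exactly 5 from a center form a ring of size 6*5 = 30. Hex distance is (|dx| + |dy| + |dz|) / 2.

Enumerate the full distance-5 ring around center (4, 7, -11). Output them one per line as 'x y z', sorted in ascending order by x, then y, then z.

Walk ring at distance 5 from (4, 7, -11):
Start at center + D4*5 = (-1, 7, -6)
  hex 0: (-1, 7, -6)
  hex 1: (0, 6, -6)
  hex 2: (1, 5, -6)
  hex 3: (2, 4, -6)
  hex 4: (3, 3, -6)
  hex 5: (4, 2, -6)
  hex 6: (5, 2, -7)
  hex 7: (6, 2, -8)
  hex 8: (7, 2, -9)
  hex 9: (8, 2, -10)
  hex 10: (9, 2, -11)
  hex 11: (9, 3, -12)
  hex 12: (9, 4, -13)
  hex 13: (9, 5, -14)
  hex 14: (9, 6, -15)
  hex 15: (9, 7, -16)
  hex 16: (8, 8, -16)
  hex 17: (7, 9, -16)
  hex 18: (6, 10, -16)
  hex 19: (5, 11, -16)
  hex 20: (4, 12, -16)
  hex 21: (3, 12, -15)
  hex 22: (2, 12, -14)
  hex 23: (1, 12, -13)
  hex 24: (0, 12, -12)
  hex 25: (-1, 12, -11)
  hex 26: (-1, 11, -10)
  hex 27: (-1, 10, -9)
  hex 28: (-1, 9, -8)
  hex 29: (-1, 8, -7)
Sorted: 30 hexes.

Answer: -1 7 -6
-1 8 -7
-1 9 -8
-1 10 -9
-1 11 -10
-1 12 -11
0 6 -6
0 12 -12
1 5 -6
1 12 -13
2 4 -6
2 12 -14
3 3 -6
3 12 -15
4 2 -6
4 12 -16
5 2 -7
5 11 -16
6 2 -8
6 10 -16
7 2 -9
7 9 -16
8 2 -10
8 8 -16
9 2 -11
9 3 -12
9 4 -13
9 5 -14
9 6 -15
9 7 -16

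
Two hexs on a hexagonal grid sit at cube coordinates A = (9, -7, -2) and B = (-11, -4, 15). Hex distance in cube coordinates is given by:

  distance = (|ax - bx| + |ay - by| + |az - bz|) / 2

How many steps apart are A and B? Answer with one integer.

Answer: 20

Derivation:
|ax - bx| = |9 - (-11)| = 20
|ay - by| = |-7 - (-4)| = 3
|az - bz| = |-2 - 15| = 17
distance = (20 + 3 + 17) / 2 = 40 / 2 = 20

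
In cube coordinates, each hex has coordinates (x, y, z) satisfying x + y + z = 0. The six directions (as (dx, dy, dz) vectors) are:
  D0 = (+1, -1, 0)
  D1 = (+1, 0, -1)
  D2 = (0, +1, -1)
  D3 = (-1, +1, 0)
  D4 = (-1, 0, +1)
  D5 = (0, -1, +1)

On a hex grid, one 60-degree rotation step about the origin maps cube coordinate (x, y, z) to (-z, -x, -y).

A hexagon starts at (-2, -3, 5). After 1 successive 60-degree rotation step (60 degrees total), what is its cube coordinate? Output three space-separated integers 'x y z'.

Answer: -5 2 3

Derivation:
Start: (-2, -3, 5)
Step 1: (-2, -3, 5) -> (-(5), -(-2), -(-3)) = (-5, 2, 3)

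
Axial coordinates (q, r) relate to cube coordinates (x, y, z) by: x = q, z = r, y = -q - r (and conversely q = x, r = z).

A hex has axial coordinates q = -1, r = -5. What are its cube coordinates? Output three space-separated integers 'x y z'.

Answer: -1 6 -5

Derivation:
x = q = -1
z = r = -5
y = -x - z = -(-1) - (-5) = 6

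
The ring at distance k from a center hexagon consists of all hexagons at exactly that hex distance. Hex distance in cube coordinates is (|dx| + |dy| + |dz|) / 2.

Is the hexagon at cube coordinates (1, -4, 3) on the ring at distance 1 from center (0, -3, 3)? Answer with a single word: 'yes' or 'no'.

Answer: yes

Derivation:
|px - cx| = |1 - 0| = 1
|py - cy| = |-4 - (-3)| = 1
|pz - cz| = |3 - 3| = 0
distance = (1+1+0)/2 = 2/2 = 1
radius = 1; distance == radius -> yes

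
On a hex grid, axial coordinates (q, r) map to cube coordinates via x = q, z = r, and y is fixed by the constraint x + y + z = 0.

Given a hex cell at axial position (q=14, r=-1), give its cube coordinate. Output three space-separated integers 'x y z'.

Answer: 14 -13 -1

Derivation:
x = q = 14
z = r = -1
y = -x - z = -(14) - (-1) = -13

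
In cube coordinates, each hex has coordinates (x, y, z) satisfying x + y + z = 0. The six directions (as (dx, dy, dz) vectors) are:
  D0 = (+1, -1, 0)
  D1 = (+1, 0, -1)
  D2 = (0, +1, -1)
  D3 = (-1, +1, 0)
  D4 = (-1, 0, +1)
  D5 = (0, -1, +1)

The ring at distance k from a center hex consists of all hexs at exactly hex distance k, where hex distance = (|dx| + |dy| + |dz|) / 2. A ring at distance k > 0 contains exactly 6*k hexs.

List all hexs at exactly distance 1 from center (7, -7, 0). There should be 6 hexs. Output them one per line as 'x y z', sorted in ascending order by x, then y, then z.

Answer: 6 -7 1
6 -6 0
7 -8 1
7 -6 -1
8 -8 0
8 -7 -1

Derivation:
Walk ring at distance 1 from (7, -7, 0):
Start at center + D4*1 = (6, -7, 1)
  hex 0: (6, -7, 1)
  hex 1: (7, -8, 1)
  hex 2: (8, -8, 0)
  hex 3: (8, -7, -1)
  hex 4: (7, -6, -1)
  hex 5: (6, -6, 0)
Sorted: 6 hexes.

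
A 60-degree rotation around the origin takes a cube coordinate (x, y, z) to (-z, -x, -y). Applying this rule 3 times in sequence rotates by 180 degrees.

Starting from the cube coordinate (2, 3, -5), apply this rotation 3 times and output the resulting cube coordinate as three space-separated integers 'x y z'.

Start: (2, 3, -5)
Step 1: (2, 3, -5) -> (-(-5), -(2), -(3)) = (5, -2, -3)
Step 2: (5, -2, -3) -> (-(-3), -(5), -(-2)) = (3, -5, 2)
Step 3: (3, -5, 2) -> (-(2), -(3), -(-5)) = (-2, -3, 5)

Answer: -2 -3 5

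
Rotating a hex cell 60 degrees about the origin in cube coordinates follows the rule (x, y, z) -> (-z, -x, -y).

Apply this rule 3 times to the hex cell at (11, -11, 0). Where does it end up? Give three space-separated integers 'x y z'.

Answer: -11 11 0

Derivation:
Start: (11, -11, 0)
Step 1: (11, -11, 0) -> (-(0), -(11), -(-11)) = (0, -11, 11)
Step 2: (0, -11, 11) -> (-(11), -(0), -(-11)) = (-11, 0, 11)
Step 3: (-11, 0, 11) -> (-(11), -(-11), -(0)) = (-11, 11, 0)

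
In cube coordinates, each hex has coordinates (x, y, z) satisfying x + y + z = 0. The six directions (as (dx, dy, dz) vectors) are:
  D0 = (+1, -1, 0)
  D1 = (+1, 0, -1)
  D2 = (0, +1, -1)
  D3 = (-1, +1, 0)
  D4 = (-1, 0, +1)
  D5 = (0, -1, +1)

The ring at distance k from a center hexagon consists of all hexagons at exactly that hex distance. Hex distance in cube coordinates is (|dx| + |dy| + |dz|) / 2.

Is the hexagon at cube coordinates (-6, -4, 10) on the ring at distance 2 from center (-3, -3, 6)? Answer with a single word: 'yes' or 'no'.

Answer: no

Derivation:
|px - cx| = |-6 - (-3)| = 3
|py - cy| = |-4 - (-3)| = 1
|pz - cz| = |10 - 6| = 4
distance = (3+1+4)/2 = 8/2 = 4
radius = 2; distance != radius -> no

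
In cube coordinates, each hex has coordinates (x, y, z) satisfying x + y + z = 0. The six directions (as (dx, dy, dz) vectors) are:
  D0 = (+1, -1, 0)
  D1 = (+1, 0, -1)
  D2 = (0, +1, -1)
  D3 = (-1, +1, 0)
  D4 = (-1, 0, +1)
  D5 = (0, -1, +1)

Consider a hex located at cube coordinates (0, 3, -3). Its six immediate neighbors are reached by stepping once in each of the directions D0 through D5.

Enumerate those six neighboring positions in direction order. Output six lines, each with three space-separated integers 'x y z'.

Answer: 1 2 -3
1 3 -4
0 4 -4
-1 4 -3
-1 3 -2
0 2 -2

Derivation:
Center: (0, 3, -3). Add each direction:
  D0: (0, 3, -3) + (1, -1, 0) = (1, 2, -3)
  D1: (0, 3, -3) + (1, 0, -1) = (1, 3, -4)
  D2: (0, 3, -3) + (0, 1, -1) = (0, 4, -4)
  D3: (0, 3, -3) + (-1, 1, 0) = (-1, 4, -3)
  D4: (0, 3, -3) + (-1, 0, 1) = (-1, 3, -2)
  D5: (0, 3, -3) + (0, -1, 1) = (0, 2, -2)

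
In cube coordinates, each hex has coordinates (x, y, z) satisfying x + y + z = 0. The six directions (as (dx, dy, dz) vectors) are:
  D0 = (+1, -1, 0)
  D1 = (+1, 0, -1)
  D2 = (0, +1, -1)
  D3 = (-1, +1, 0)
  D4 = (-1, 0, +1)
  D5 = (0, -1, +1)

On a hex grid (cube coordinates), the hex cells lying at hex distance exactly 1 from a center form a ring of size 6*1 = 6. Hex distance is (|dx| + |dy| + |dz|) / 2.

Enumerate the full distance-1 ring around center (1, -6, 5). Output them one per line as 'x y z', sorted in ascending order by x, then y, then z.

Answer: 0 -6 6
0 -5 5
1 -7 6
1 -5 4
2 -7 5
2 -6 4

Derivation:
Walk ring at distance 1 from (1, -6, 5):
Start at center + D4*1 = (0, -6, 6)
  hex 0: (0, -6, 6)
  hex 1: (1, -7, 6)
  hex 2: (2, -7, 5)
  hex 3: (2, -6, 4)
  hex 4: (1, -5, 4)
  hex 5: (0, -5, 5)
Sorted: 6 hexes.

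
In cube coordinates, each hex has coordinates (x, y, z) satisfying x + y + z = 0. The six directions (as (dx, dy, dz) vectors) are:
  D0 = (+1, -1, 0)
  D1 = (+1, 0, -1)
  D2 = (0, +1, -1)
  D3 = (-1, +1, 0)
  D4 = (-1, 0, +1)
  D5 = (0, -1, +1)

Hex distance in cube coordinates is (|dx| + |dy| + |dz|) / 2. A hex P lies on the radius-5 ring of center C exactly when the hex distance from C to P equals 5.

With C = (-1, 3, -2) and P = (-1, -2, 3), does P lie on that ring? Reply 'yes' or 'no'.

Answer: yes

Derivation:
|px - cx| = |-1 - (-1)| = 0
|py - cy| = |-2 - 3| = 5
|pz - cz| = |3 - (-2)| = 5
distance = (0+5+5)/2 = 10/2 = 5
radius = 5; distance == radius -> yes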